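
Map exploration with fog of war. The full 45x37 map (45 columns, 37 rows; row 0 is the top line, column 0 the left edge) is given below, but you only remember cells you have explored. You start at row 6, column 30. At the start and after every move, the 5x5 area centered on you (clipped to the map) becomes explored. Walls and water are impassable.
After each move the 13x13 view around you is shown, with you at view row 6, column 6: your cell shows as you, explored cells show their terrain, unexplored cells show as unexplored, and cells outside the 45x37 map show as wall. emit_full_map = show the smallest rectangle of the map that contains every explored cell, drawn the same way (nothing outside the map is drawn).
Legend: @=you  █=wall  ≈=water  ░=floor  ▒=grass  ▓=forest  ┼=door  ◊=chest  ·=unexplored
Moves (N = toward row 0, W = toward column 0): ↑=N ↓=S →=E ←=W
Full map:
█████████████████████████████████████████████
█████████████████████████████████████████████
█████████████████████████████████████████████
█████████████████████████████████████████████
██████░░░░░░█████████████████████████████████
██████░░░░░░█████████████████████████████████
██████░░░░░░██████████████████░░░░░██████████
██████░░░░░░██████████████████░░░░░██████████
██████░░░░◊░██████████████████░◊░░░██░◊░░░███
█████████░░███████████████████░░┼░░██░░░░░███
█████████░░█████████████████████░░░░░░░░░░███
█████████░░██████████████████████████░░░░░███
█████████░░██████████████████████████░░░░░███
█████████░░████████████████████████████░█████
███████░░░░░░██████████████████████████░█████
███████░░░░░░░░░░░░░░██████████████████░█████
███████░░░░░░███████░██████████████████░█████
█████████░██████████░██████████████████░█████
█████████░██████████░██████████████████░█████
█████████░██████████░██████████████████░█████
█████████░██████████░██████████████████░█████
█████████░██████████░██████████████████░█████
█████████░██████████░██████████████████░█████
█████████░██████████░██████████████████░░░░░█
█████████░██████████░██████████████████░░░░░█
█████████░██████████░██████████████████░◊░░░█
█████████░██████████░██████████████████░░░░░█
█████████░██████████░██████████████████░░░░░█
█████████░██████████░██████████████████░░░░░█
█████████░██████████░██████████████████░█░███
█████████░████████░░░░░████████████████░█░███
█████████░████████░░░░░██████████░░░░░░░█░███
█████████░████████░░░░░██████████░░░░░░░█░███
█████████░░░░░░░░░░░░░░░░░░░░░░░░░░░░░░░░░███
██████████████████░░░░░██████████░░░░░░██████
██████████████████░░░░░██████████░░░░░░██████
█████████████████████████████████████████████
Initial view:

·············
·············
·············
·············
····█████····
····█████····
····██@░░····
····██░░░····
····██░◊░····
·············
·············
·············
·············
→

·············
·············
·············
·············
···██████····
···██████····
···██░@░░····
···██░░░░····
···██░◊░░····
·············
·············
·············
·············

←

·············
·············
·············
·············
····██████···
····██████···
····██@░░░···
····██░░░░···
····██░◊░░···
·············
·············
·············
·············

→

·············
·············
·············
·············
···██████····
···██████····
···██░@░░····
···██░░░░····
···██░◊░░····
·············
·············
·············
·············

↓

·············
·············
·············
···██████····
···██████····
···██░░░░····
···██░@░░····
···██░◊░░····
····█░░┼░····
·············
·············
·············
·············

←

·············
·············
·············
····██████···
····██████···
····██░░░░···
····██@░░░···
····██░◊░░···
····██░░┼░···
·············
·············
·············
·············

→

·············
·············
·············
···██████····
···██████····
···██░░░░····
···██░@░░····
···██░◊░░····
···██░░┼░····
·············
·············
·············
·············

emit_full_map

██████
██████
██░░░░
██░@░░
██░◊░░
██░░┼░

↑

·············
·············
·············
·············
···██████····
···██████····
···██░@░░····
···██░░░░····
···██░◊░░····
···██░░┼░····
·············
·············
·············

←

·············
·············
·············
·············
····██████···
····██████···
····██@░░░···
····██░░░░···
····██░◊░░···
····██░░┼░···
·············
·············
·············

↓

·············
·············
·············
····██████···
····██████···
····██░░░░···
····██@░░░···
····██░◊░░···
····██░░┼░···
·············
·············
·············
·············

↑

·············
·············
·············
·············
····██████···
····██████···
····██@░░░···
····██░░░░···
····██░◊░░···
····██░░┼░···
·············
·············
·············

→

·············
·············
·············
·············
···██████····
···██████····
···██░@░░····
···██░░░░····
···██░◊░░····
···██░░┼░····
·············
·············
·············

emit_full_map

██████
██████
██░@░░
██░░░░
██░◊░░
██░░┼░

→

·············
·············
·············
·············
··███████····
··███████····
··██░░@░░····
··██░░░░░····
··██░◊░░░····
··██░░┼░·····
·············
·············
·············

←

·············
·············
·············
·············
···███████···
···███████···
···██░@░░░···
···██░░░░░···
···██░◊░░░···
···██░░┼░····
·············
·············
·············

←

·············
·············
·············
·············
····███████··
····███████··
····██@░░░░··
····██░░░░░··
····██░◊░░░··
····██░░┼░···
·············
·············
·············

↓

·············
·············
·············
····███████··
····███████··
····██░░░░░··
····██@░░░░··
····██░◊░░░··
····██░░┼░···
·············
·············
·············
·············

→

·············
·············
·············
···███████···
···███████···
···██░░░░░···
···██░@░░░···
···██░◊░░░···
···██░░┼░····
·············
·············
·············
·············

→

·············
·············
·············
··███████····
··███████····
··██░░░░░····
··██░░@░░····
··██░◊░░░····
··██░░┼░░····
·············
·············
·············
·············

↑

·············
·············
·············
·············
··███████····
··███████····
··██░░@░░····
··██░░░░░····
··██░◊░░░····
··██░░┼░░····
·············
·············
·············

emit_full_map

███████
███████
██░░@░░
██░░░░░
██░◊░░░
██░░┼░░


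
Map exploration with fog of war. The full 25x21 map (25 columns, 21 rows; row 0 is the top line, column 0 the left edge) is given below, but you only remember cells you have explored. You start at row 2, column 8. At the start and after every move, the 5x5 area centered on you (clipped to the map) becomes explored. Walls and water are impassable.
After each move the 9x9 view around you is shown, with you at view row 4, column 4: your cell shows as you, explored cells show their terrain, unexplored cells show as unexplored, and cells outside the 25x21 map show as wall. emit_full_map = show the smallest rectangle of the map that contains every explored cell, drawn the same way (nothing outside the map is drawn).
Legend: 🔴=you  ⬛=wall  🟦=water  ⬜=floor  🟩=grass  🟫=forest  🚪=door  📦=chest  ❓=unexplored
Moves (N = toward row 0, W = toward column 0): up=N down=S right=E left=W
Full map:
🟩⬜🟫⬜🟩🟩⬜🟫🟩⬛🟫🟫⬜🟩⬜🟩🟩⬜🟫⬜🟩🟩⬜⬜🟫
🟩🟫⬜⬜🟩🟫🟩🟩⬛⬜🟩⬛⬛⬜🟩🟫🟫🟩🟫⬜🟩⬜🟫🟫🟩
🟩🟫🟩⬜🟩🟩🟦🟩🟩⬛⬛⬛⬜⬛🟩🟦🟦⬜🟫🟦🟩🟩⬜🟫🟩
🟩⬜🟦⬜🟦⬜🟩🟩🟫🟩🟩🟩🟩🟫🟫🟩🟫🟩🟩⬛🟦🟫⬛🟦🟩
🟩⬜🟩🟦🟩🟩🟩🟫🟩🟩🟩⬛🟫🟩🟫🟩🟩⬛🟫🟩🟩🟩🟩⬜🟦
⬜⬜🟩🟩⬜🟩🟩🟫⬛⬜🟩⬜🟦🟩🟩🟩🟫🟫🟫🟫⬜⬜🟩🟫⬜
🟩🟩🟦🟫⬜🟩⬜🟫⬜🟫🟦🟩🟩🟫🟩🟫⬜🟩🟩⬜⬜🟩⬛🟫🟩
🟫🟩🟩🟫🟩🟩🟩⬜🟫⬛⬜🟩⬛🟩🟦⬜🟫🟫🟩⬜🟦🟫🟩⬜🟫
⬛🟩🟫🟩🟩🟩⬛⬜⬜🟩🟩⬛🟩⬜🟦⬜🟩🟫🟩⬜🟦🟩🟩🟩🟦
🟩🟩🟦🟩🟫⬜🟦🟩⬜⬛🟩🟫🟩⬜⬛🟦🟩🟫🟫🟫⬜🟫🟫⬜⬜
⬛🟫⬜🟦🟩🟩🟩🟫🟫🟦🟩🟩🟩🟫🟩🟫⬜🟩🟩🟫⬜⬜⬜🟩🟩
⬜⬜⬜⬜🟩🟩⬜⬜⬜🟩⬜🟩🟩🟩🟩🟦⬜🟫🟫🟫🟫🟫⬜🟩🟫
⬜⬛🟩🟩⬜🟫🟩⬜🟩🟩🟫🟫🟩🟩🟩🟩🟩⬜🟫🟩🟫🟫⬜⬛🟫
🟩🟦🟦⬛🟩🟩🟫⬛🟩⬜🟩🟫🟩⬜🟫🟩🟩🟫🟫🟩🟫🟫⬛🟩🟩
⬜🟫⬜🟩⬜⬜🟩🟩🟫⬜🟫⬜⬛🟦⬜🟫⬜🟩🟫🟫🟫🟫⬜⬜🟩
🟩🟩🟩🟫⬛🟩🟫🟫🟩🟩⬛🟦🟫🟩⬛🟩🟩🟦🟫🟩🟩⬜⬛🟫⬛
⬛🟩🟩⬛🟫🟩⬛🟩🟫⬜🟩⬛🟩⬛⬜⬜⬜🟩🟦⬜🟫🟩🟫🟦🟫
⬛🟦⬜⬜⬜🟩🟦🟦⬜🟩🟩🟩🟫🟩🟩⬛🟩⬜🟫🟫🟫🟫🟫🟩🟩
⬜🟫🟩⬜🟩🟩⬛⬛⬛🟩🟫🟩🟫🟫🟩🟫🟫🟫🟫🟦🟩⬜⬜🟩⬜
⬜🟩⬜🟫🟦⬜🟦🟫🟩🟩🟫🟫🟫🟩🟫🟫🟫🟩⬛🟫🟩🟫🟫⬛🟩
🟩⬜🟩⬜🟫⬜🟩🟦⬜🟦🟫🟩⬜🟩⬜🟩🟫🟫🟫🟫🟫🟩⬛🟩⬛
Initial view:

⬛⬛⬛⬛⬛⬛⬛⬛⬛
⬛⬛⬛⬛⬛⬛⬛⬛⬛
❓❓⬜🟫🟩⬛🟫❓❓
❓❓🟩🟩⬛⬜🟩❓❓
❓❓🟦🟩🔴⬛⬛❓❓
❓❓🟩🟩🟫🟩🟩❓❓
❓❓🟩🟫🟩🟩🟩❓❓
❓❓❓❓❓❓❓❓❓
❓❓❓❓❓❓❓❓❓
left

⬛⬛⬛⬛⬛⬛⬛⬛⬛
⬛⬛⬛⬛⬛⬛⬛⬛⬛
❓❓🟩⬜🟫🟩⬛🟫❓
❓❓🟫🟩🟩⬛⬜🟩❓
❓❓🟩🟦🔴🟩⬛⬛❓
❓❓⬜🟩🟩🟫🟩🟩❓
❓❓🟩🟩🟫🟩🟩🟩❓
❓❓❓❓❓❓❓❓❓
❓❓❓❓❓❓❓❓❓

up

⬛⬛⬛⬛⬛⬛⬛⬛⬛
⬛⬛⬛⬛⬛⬛⬛⬛⬛
⬛⬛⬛⬛⬛⬛⬛⬛⬛
❓❓🟩⬜🟫🟩⬛🟫❓
❓❓🟫🟩🔴⬛⬜🟩❓
❓❓🟩🟦🟩🟩⬛⬛❓
❓❓⬜🟩🟩🟫🟩🟩❓
❓❓🟩🟩🟫🟩🟩🟩❓
❓❓❓❓❓❓❓❓❓

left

⬛⬛⬛⬛⬛⬛⬛⬛⬛
⬛⬛⬛⬛⬛⬛⬛⬛⬛
⬛⬛⬛⬛⬛⬛⬛⬛⬛
❓❓🟩🟩⬜🟫🟩⬛🟫
❓❓🟩🟫🔴🟩⬛⬜🟩
❓❓🟩🟩🟦🟩🟩⬛⬛
❓❓🟦⬜🟩🟩🟫🟩🟩
❓❓❓🟩🟩🟫🟩🟩🟩
❓❓❓❓❓❓❓❓❓

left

⬛⬛⬛⬛⬛⬛⬛⬛⬛
⬛⬛⬛⬛⬛⬛⬛⬛⬛
⬛⬛⬛⬛⬛⬛⬛⬛⬛
❓❓⬜🟩🟩⬜🟫🟩⬛
❓❓⬜🟩🔴🟩🟩⬛⬜
❓❓⬜🟩🟩🟦🟩🟩⬛
❓❓⬜🟦⬜🟩🟩🟫🟩
❓❓❓❓🟩🟩🟫🟩🟩
❓❓❓❓❓❓❓❓❓

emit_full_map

⬜🟩🟩⬜🟫🟩⬛🟫
⬜🟩🔴🟩🟩⬛⬜🟩
⬜🟩🟩🟦🟩🟩⬛⬛
⬜🟦⬜🟩🟩🟫🟩🟩
❓❓🟩🟩🟫🟩🟩🟩

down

⬛⬛⬛⬛⬛⬛⬛⬛⬛
⬛⬛⬛⬛⬛⬛⬛⬛⬛
❓❓⬜🟩🟩⬜🟫🟩⬛
❓❓⬜🟩🟫🟩🟩⬛⬜
❓❓⬜🟩🔴🟦🟩🟩⬛
❓❓⬜🟦⬜🟩🟩🟫🟩
❓❓🟦🟩🟩🟩🟫🟩🟩
❓❓❓❓❓❓❓❓❓
❓❓❓❓❓❓❓❓❓

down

⬛⬛⬛⬛⬛⬛⬛⬛⬛
❓❓⬜🟩🟩⬜🟫🟩⬛
❓❓⬜🟩🟫🟩🟩⬛⬜
❓❓⬜🟩🟩🟦🟩🟩⬛
❓❓⬜🟦🔴🟩🟩🟫🟩
❓❓🟦🟩🟩🟩🟫🟩🟩
❓❓🟩⬜🟩🟩🟫❓❓
❓❓❓❓❓❓❓❓❓
❓❓❓❓❓❓❓❓❓

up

⬛⬛⬛⬛⬛⬛⬛⬛⬛
⬛⬛⬛⬛⬛⬛⬛⬛⬛
❓❓⬜🟩🟩⬜🟫🟩⬛
❓❓⬜🟩🟫🟩🟩⬛⬜
❓❓⬜🟩🔴🟦🟩🟩⬛
❓❓⬜🟦⬜🟩🟩🟫🟩
❓❓🟦🟩🟩🟩🟫🟩🟩
❓❓🟩⬜🟩🟩🟫❓❓
❓❓❓❓❓❓❓❓❓

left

⬛⬛⬛⬛⬛⬛⬛⬛⬛
⬛⬛⬛⬛⬛⬛⬛⬛⬛
❓❓🟫⬜🟩🟩⬜🟫🟩
❓❓⬜⬜🟩🟫🟩🟩⬛
❓❓🟩⬜🔴🟩🟦🟩🟩
❓❓🟦⬜🟦⬜🟩🟩🟫
❓❓🟩🟦🟩🟩🟩🟫🟩
❓❓❓🟩⬜🟩🟩🟫❓
❓❓❓❓❓❓❓❓❓

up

⬛⬛⬛⬛⬛⬛⬛⬛⬛
⬛⬛⬛⬛⬛⬛⬛⬛⬛
⬛⬛⬛⬛⬛⬛⬛⬛⬛
❓❓🟫⬜🟩🟩⬜🟫🟩
❓❓⬜⬜🔴🟫🟩🟩⬛
❓❓🟩⬜🟩🟩🟦🟩🟩
❓❓🟦⬜🟦⬜🟩🟩🟫
❓❓🟩🟦🟩🟩🟩🟫🟩
❓❓❓🟩⬜🟩🟩🟫❓

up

⬛⬛⬛⬛⬛⬛⬛⬛⬛
⬛⬛⬛⬛⬛⬛⬛⬛⬛
⬛⬛⬛⬛⬛⬛⬛⬛⬛
⬛⬛⬛⬛⬛⬛⬛⬛⬛
❓❓🟫⬜🔴🟩⬜🟫🟩
❓❓⬜⬜🟩🟫🟩🟩⬛
❓❓🟩⬜🟩🟩🟦🟩🟩
❓❓🟦⬜🟦⬜🟩🟩🟫
❓❓🟩🟦🟩🟩🟩🟫🟩

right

⬛⬛⬛⬛⬛⬛⬛⬛⬛
⬛⬛⬛⬛⬛⬛⬛⬛⬛
⬛⬛⬛⬛⬛⬛⬛⬛⬛
⬛⬛⬛⬛⬛⬛⬛⬛⬛
❓🟫⬜🟩🔴⬜🟫🟩⬛
❓⬜⬜🟩🟫🟩🟩⬛⬜
❓🟩⬜🟩🟩🟦🟩🟩⬛
❓🟦⬜🟦⬜🟩🟩🟫🟩
❓🟩🟦🟩🟩🟩🟫🟩🟩

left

⬛⬛⬛⬛⬛⬛⬛⬛⬛
⬛⬛⬛⬛⬛⬛⬛⬛⬛
⬛⬛⬛⬛⬛⬛⬛⬛⬛
⬛⬛⬛⬛⬛⬛⬛⬛⬛
❓❓🟫⬜🔴🟩⬜🟫🟩
❓❓⬜⬜🟩🟫🟩🟩⬛
❓❓🟩⬜🟩🟩🟦🟩🟩
❓❓🟦⬜🟦⬜🟩🟩🟫
❓❓🟩🟦🟩🟩🟩🟫🟩

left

⬛⬛⬛⬛⬛⬛⬛⬛⬛
⬛⬛⬛⬛⬛⬛⬛⬛⬛
⬛⬛⬛⬛⬛⬛⬛⬛⬛
⬛⬛⬛⬛⬛⬛⬛⬛⬛
⬛❓⬜🟫🔴🟩🟩⬜🟫
⬛❓🟫⬜⬜🟩🟫🟩🟩
⬛❓🟫🟩⬜🟩🟩🟦🟩
⬛❓❓🟦⬜🟦⬜🟩🟩
⬛❓❓🟩🟦🟩🟩🟩🟫

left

⬛⬛⬛⬛⬛⬛⬛⬛⬛
⬛⬛⬛⬛⬛⬛⬛⬛⬛
⬛⬛⬛⬛⬛⬛⬛⬛⬛
⬛⬛⬛⬛⬛⬛⬛⬛⬛
⬛⬛🟩⬜🔴⬜🟩🟩⬜
⬛⬛🟩🟫⬜⬜🟩🟫🟩
⬛⬛🟩🟫🟩⬜🟩🟩🟦
⬛⬛❓❓🟦⬜🟦⬜🟩
⬛⬛❓❓🟩🟦🟩🟩🟩

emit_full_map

🟩⬜🔴⬜🟩🟩⬜🟫🟩⬛🟫
🟩🟫⬜⬜🟩🟫🟩🟩⬛⬜🟩
🟩🟫🟩⬜🟩🟩🟦🟩🟩⬛⬛
❓❓🟦⬜🟦⬜🟩🟩🟫🟩🟩
❓❓🟩🟦🟩🟩🟩🟫🟩🟩🟩
❓❓❓🟩⬜🟩🟩🟫❓❓❓

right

⬛⬛⬛⬛⬛⬛⬛⬛⬛
⬛⬛⬛⬛⬛⬛⬛⬛⬛
⬛⬛⬛⬛⬛⬛⬛⬛⬛
⬛⬛⬛⬛⬛⬛⬛⬛⬛
⬛🟩⬜🟫🔴🟩🟩⬜🟫
⬛🟩🟫⬜⬜🟩🟫🟩🟩
⬛🟩🟫🟩⬜🟩🟩🟦🟩
⬛❓❓🟦⬜🟦⬜🟩🟩
⬛❓❓🟩🟦🟩🟩🟩🟫

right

⬛⬛⬛⬛⬛⬛⬛⬛⬛
⬛⬛⬛⬛⬛⬛⬛⬛⬛
⬛⬛⬛⬛⬛⬛⬛⬛⬛
⬛⬛⬛⬛⬛⬛⬛⬛⬛
🟩⬜🟫⬜🔴🟩⬜🟫🟩
🟩🟫⬜⬜🟩🟫🟩🟩⬛
🟩🟫🟩⬜🟩🟩🟦🟩🟩
❓❓🟦⬜🟦⬜🟩🟩🟫
❓❓🟩🟦🟩🟩🟩🟫🟩

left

⬛⬛⬛⬛⬛⬛⬛⬛⬛
⬛⬛⬛⬛⬛⬛⬛⬛⬛
⬛⬛⬛⬛⬛⬛⬛⬛⬛
⬛⬛⬛⬛⬛⬛⬛⬛⬛
⬛🟩⬜🟫🔴🟩🟩⬜🟫
⬛🟩🟫⬜⬜🟩🟫🟩🟩
⬛🟩🟫🟩⬜🟩🟩🟦🟩
⬛❓❓🟦⬜🟦⬜🟩🟩
⬛❓❓🟩🟦🟩🟩🟩🟫

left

⬛⬛⬛⬛⬛⬛⬛⬛⬛
⬛⬛⬛⬛⬛⬛⬛⬛⬛
⬛⬛⬛⬛⬛⬛⬛⬛⬛
⬛⬛⬛⬛⬛⬛⬛⬛⬛
⬛⬛🟩⬜🔴⬜🟩🟩⬜
⬛⬛🟩🟫⬜⬜🟩🟫🟩
⬛⬛🟩🟫🟩⬜🟩🟩🟦
⬛⬛❓❓🟦⬜🟦⬜🟩
⬛⬛❓❓🟩🟦🟩🟩🟩


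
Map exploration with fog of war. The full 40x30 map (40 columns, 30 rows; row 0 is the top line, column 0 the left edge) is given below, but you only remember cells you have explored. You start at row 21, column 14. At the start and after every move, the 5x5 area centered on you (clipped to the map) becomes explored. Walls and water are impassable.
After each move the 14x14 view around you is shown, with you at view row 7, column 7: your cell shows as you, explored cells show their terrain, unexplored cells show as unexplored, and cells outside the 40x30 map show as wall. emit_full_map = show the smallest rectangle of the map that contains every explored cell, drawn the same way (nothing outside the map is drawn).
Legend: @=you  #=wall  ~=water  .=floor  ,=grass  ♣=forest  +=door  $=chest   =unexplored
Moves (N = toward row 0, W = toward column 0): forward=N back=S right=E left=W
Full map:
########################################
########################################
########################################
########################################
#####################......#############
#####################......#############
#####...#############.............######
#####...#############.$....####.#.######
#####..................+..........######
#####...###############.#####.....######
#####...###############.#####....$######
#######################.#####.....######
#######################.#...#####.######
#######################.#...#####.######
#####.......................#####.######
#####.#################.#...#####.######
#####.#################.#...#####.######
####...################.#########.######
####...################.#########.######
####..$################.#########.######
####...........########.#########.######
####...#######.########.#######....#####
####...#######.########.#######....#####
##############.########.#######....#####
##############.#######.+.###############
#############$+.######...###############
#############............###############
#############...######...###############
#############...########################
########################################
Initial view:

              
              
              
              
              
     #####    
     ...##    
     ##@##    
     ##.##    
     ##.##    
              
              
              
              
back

              
              
              
              
     #####    
     ...##    
     ##.##    
     ##@##    
     ##.##    
     ##.##    
              
              
              
              

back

              
              
              
     #####    
     ...##    
     ##.##    
     ##.##    
     ##@##    
     ##.##    
     #$+.#    
              
              
              
              

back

              
              
     #####    
     ...##    
     ##.##    
     ##.##    
     ##.##    
     ##@##    
     #$+.#    
     #....    
              
              
              
##############

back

              
     #####    
     ...##    
     ##.##    
     ##.##    
     ##.##    
     ##.##    
     #$@.#    
     #....    
     #...#    
              
              
##############
##############

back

     #####    
     ...##    
     ##.##    
     ##.##    
     ##.##    
     ##.##    
     #$+.#    
     #.@..    
     #...#    
     #...#    
              
##############
##############
##############

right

    #####     
    ...##     
    ##.##     
    ##.##     
    ##.##     
    ##.###    
    #$+.##    
    #..@..    
    #...##    
    #...##    
              
##############
##############
##############

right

   #####      
   ...##      
   ##.##      
   ##.##      
   ##.##      
   ##.####    
   #$+.###    
   #...@..    
   #...###    
   #...###    
              
##############
##############
##############

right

  #####       
  ...##       
  ##.##       
  ##.##       
  ##.##       
  ##.#####    
  #$+.####    
  #....@..    
  #...####    
  #...####    
              
##############
##############
##############

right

 #####        
 ...##        
 ##.##        
 ##.##        
 ##.##        
 ##.######    
 #$+.#####    
 #.....@..    
 #...#####    
 #...#####    
              
##############
##############
##############

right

#####         
...##         
##.##         
##.##         
##.##         
##.#######    
#$+.######    
#......@..    
#...######    
#...######    
              
##############
##############
##############

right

####          
..##          
#.##          
#.##          
#.##          
#.#######.    
$+.######.    
.......@..    
...######.    
...#######    
              
##############
##############
##############

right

###           
.##           
.##           
.##           
.##           
.#######.+    
+.######..    
.......@..    
..######..    
..########    
              
##############
##############
##############

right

##            
##            
##            
##            
##            
#######.+.    
.######...    
.......@..    
.######...    
.#########    
              
##############
##############
##############

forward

              
##            
##            
##            
##            
##   ###.#    
#######.+.    
.######@..    
..........    
.######...    
.#########    
              
##############
##############

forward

              
              
##            
##            
##            
##   ###.#    
##   ###.#    
#######@+.    
.######...    
..........    
.######...    
.#########    
              
##############

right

              
              
#             
#             
#             
#   ###.##    
#   ###.##    
######.@.#    
######...#    
.........#    
######...     
#########     
              
##############

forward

              
              
              
#             
#             
#    ##.##    
#   ###.##    
#   ###@##    
######.+.#    
######...#    
.........#    
######...     
#########     
              

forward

              
              
              
              
#             
#    ##.##    
#    ##.##    
#   ###@##    
#   ###.##    
######.+.#    
######...#    
.........#    
######...     
#########     

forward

              
              
              
              
              
#    ##.##    
#    ##.##    
#    ##@##    
#   ###.##    
#   ###.##    
######.+.#    
######...#    
.........#    
######...     

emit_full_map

#####    ##.##
...##    ##.##
##.##    ##@##
##.##   ###.##
##.##   ###.##
##.#######.+.#
#$+.######...#
#............#
#...######... 
#...######### 


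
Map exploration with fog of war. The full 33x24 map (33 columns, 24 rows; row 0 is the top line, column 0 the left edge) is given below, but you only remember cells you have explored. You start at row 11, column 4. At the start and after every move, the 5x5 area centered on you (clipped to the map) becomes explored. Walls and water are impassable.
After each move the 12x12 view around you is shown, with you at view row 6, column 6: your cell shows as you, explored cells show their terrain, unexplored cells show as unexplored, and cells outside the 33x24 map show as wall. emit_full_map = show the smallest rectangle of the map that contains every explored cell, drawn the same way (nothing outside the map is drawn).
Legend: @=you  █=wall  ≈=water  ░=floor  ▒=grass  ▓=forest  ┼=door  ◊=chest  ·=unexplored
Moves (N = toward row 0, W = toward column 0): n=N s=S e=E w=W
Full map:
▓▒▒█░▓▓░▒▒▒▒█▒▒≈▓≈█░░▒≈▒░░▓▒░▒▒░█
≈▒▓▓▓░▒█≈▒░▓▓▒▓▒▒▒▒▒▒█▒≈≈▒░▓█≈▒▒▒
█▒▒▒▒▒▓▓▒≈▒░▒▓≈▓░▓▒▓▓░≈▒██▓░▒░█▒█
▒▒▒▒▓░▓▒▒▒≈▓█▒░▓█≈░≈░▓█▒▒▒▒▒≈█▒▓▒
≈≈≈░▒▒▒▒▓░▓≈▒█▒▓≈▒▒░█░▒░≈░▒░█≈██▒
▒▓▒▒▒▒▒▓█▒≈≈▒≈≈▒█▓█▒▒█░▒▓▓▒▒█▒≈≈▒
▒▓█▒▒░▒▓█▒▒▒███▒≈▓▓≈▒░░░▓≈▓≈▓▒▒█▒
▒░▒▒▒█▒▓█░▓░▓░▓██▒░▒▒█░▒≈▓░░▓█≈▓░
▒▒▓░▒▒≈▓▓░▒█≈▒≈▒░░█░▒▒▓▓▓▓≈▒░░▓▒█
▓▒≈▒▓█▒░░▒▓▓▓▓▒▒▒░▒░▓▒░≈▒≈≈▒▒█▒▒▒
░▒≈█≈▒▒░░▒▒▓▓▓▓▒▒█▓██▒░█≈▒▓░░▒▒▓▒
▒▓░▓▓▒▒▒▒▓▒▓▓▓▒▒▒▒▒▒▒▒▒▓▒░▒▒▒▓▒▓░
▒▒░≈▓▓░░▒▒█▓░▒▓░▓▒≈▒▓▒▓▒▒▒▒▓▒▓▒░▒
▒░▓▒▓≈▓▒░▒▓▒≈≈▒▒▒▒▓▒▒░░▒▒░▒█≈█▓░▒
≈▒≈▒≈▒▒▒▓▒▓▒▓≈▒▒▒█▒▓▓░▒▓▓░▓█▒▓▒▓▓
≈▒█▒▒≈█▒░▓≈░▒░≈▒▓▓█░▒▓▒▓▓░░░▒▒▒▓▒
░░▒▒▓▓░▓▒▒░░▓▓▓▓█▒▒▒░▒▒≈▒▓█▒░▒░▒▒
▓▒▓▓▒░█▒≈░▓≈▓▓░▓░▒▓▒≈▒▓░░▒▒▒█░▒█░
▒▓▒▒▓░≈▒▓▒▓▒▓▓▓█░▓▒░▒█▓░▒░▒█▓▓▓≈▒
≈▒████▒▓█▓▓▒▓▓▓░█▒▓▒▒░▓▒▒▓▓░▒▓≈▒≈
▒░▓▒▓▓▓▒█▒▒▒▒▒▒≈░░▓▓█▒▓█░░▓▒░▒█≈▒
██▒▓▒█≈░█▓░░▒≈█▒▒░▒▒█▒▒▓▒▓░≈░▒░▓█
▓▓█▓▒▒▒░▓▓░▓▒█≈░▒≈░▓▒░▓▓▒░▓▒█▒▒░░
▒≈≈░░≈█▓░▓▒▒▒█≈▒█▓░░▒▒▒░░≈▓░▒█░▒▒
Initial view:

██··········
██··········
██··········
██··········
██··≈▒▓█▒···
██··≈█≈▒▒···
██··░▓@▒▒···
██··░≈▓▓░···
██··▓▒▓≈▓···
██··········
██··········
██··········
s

██··········
██··········
██··········
██··≈▒▓█▒···
██··≈█≈▒▒···
██··░▓▓▒▒···
██··░≈@▓░···
██··▓▒▓≈▓···
██··≈▒≈▒▒···
██··········
██··········
██··········

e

█···········
█···········
█···········
█··≈▒▓█▒····
█··≈█≈▒▒░···
█··░▓▓▒▒▒···
█··░≈▓@░░···
█··▓▒▓≈▓▒···
█··≈▒≈▒▒▒···
█···········
█···········
█···········

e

············
············
············
··≈▒▓█▒·····
··≈█≈▒▒░░···
··░▓▓▒▒▒▒···
··░≈▓▓@░▒···
··▓▒▓≈▓▒░···
··≈▒≈▒▒▒▓···
············
············
············

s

············
············
··≈▒▓█▒·····
··≈█≈▒▒░░···
··░▓▓▒▒▒▒···
··░≈▓▓░░▒···
··▓▒▓≈@▒░···
··≈▒≈▒▒▒▓···
····▒≈█▒░···
············
············
············

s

············
··≈▒▓█▒·····
··≈█≈▒▒░░···
··░▓▓▒▒▒▒···
··░≈▓▓░░▒···
··▓▒▓≈▓▒░···
··≈▒≈▒@▒▓···
····▒≈█▒░···
····▓▓░▓▒···
············
············
············

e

············
·≈▒▓█▒······
·≈█≈▒▒░░····
·░▓▓▒▒▒▒····
·░≈▓▓░░▒▒···
·▓▒▓≈▓▒░▒···
·≈▒≈▒▒@▓▒···
···▒≈█▒░▓···
···▓▓░▓▒▒···
············
············
············

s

·≈▒▓█▒······
·≈█≈▒▒░░····
·░▓▓▒▒▒▒····
·░≈▓▓░░▒▒···
·▓▒▓≈▓▒░▒···
·≈▒≈▒▒▒▓▒···
···▒≈█@░▓···
···▓▓░▓▒▒···
····░█▒≈░···
············
············
············

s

·≈█≈▒▒░░····
·░▓▓▒▒▒▒····
·░≈▓▓░░▒▒···
·▓▒▓≈▓▒░▒···
·≈▒≈▒▒▒▓▒···
···▒≈█▒░▓···
···▓▓░@▒▒···
····░█▒≈░···
····░≈▒▓▒···
············
············
············

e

≈█≈▒▒░░·····
░▓▓▒▒▒▒·····
░≈▓▓░░▒▒····
▓▒▓≈▓▒░▒····
≈▒≈▒▒▒▓▒▓···
··▒≈█▒░▓≈···
··▓▓░▓@▒░···
···░█▒≈░▓···
···░≈▒▓▒▓···
············
············
············

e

█≈▒▒░░······
▓▓▒▒▒▒······
≈▓▓░░▒▒·····
▒▓≈▓▒░▒·····
▒≈▒▒▒▓▒▓▒···
·▒≈█▒░▓≈░···
·▓▓░▓▒@░░···
··░█▒≈░▓≈···
··░≈▒▓▒▓▒···
············
············
············

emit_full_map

≈▒▓█▒·····
≈█≈▒▒░░···
░▓▓▒▒▒▒···
░≈▓▓░░▒▒··
▓▒▓≈▓▒░▒··
≈▒≈▒▒▒▓▒▓▒
··▒≈█▒░▓≈░
··▓▓░▓▒@░░
···░█▒≈░▓≈
···░≈▒▓▒▓▒

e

≈▒▒░░·······
▓▒▒▒▒·······
▓▓░░▒▒······
▓≈▓▒░▒······
≈▒▒▒▓▒▓▒▓···
▒≈█▒░▓≈░▒···
▓▓░▓▒▒@░▓···
·░█▒≈░▓≈▓···
·░≈▒▓▒▓▒▓···
············
············
············

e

▒▒░░········
▒▒▒▒········
▓░░▒▒·······
≈▓▒░▒·······
▒▒▒▓▒▓▒▓≈···
≈█▒░▓≈░▒░···
▓░▓▒▒░@▓▓···
░█▒≈░▓≈▓▓···
░≈▒▓▒▓▒▓▓···
············
············
············

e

▒░░·········
▒▒▒·········
░░▒▒········
▓▒░▒········
▒▒▓▒▓▒▓≈▒···
█▒░▓≈░▒░≈···
░▓▒▒░░@▓▓···
█▒≈░▓≈▓▓░···
≈▒▓▒▓▒▓▓▓···
············
············
············

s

▒▒▒·········
░░▒▒········
▓▒░▒········
▒▒▓▒▓▒▓≈▒···
█▒░▓≈░▒░≈···
░▓▒▒░░▓▓▓···
█▒≈░▓≈@▓░···
≈▒▓▒▓▒▓▓▓···
····▓▒▓▓▓···
············
············
············

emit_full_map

≈▒▓█▒········
≈█≈▒▒░░······
░▓▓▒▒▒▒······
░≈▓▓░░▒▒·····
▓▒▓≈▓▒░▒·····
≈▒≈▒▒▒▓▒▓▒▓≈▒
··▒≈█▒░▓≈░▒░≈
··▓▓░▓▒▒░░▓▓▓
···░█▒≈░▓≈@▓░
···░≈▒▓▒▓▒▓▓▓
········▓▒▓▓▓

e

▒▒··········
░▒▒·········
▒░▒·········
▒▓▒▓▒▓≈▒····
▒░▓≈░▒░≈▒···
▓▒▒░░▓▓▓▓···
▒≈░▓≈▓@░▓···
▒▓▒▓▒▓▓▓█···
···▓▒▓▓▓░···
············
············
············

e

▒···········
▒▒··········
░▒··········
▓▒▓▒▓≈▒·····
░▓≈░▒░≈▒▓···
▒▒░░▓▓▓▓█···
≈░▓≈▓▓@▓░···
▓▒▓▒▓▓▓█░···
··▓▒▓▓▓░█···
············
············
············

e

············
▒···········
▒···········
▒▓▒▓≈▒······
▓≈░▒░≈▒▓▓···
▒░░▓▓▓▓█▒···
░▓≈▓▓░@░▒···
▒▓▒▓▓▓█░▓···
·▓▒▓▓▓░█▒···
············
············
············

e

············
············
············
▓▒▓≈▒·······
≈░▒░≈▒▓▓█···
░░▓▓▓▓█▒▒···
▓≈▓▓░▓@▒▓···
▓▒▓▓▓█░▓▒···
▓▒▓▓▓░█▒▓···
············
············
············

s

············
············
▓▒▓≈▒·······
≈░▒░≈▒▓▓█···
░░▓▓▓▓█▒▒···
▓≈▓▓░▓░▒▓···
▓▒▓▓▓█@▓▒···
▓▒▓▓▓░█▒▓···
····▒≈░░▓···
············
············
············

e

············
············
▒▓≈▒········
░▒░≈▒▓▓█····
░▓▓▓▓█▒▒▒···
≈▓▓░▓░▒▓▒···
▒▓▓▓█░@▒░···
▒▓▓▓░█▒▓▒···
···▒≈░░▓▓···
············
············
············

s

············
▒▓≈▒········
░▒░≈▒▓▓█····
░▓▓▓▓█▒▒▒···
≈▓▓░▓░▒▓▒···
▒▓▓▓█░▓▒░···
▒▓▓▓░█@▓▒···
···▒≈░░▓▓···
····▒▒░▒▒···
············
············
████████████

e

············
▓≈▒·········
▒░≈▒▓▓█·····
▓▓▓▓█▒▒▒····
▓▓░▓░▒▓▒≈···
▓▓▓█░▓▒░▒···
▓▓▓░█▒@▒▒···
··▒≈░░▓▓█···
···▒▒░▒▒█···
············
············
████████████

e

············
≈▒··········
░≈▒▓▓█······
▓▓▓█▒▒▒·····
▓░▓░▒▓▒≈▒···
▓▓█░▓▒░▒█···
▓▓░█▒▓@▒░···
·▒≈░░▓▓█▒···
··▒▒░▒▒█▒···
············
············
████████████

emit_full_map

≈▒▓█▒···············
≈█≈▒▒░░·············
░▓▓▒▒▒▒·············
░≈▓▓░░▒▒············
▓▒▓≈▓▒░▒············
≈▒≈▒▒▒▓▒▓▒▓≈▒·······
··▒≈█▒░▓≈░▒░≈▒▓▓█···
··▓▓░▓▒▒░░▓▓▓▓█▒▒▒··
···░█▒≈░▓≈▓▓░▓░▒▓▒≈▒
···░≈▒▓▒▓▒▓▓▓█░▓▒░▒█
········▓▒▓▓▓░█▒▓@▒░
············▒≈░░▓▓█▒
·············▒▒░▒▒█▒

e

············
▒···········
≈▒▓▓█·······
▓▓█▒▒▒······
░▓░▒▓▒≈▒▓···
▓█░▓▒░▒█▓···
▓░█▒▓▒@░▓···
▒≈░░▓▓█▒▓···
·▒▒░▒▒█▒▒···
············
············
████████████

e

············
············
▒▓▓█········
▓█▒▒▒·······
▓░▒▓▒≈▒▓░···
█░▓▒░▒█▓░···
░█▒▓▒▒@▓▒···
≈░░▓▓█▒▓█···
▒▒░▒▒█▒▒▓···
············
············
████████████

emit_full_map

≈▒▓█▒·················
≈█≈▒▒░░···············
░▓▓▒▒▒▒···············
░≈▓▓░░▒▒··············
▓▒▓≈▓▒░▒··············
≈▒≈▒▒▒▓▒▓▒▓≈▒·········
··▒≈█▒░▓≈░▒░≈▒▓▓█·····
··▓▓░▓▒▒░░▓▓▓▓█▒▒▒····
···░█▒≈░▓≈▓▓░▓░▒▓▒≈▒▓░
···░≈▒▓▒▓▒▓▓▓█░▓▒░▒█▓░
········▓▒▓▓▓░█▒▓▒▒@▓▒
············▒≈░░▓▓█▒▓█
·············▒▒░▒▒█▒▒▓
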